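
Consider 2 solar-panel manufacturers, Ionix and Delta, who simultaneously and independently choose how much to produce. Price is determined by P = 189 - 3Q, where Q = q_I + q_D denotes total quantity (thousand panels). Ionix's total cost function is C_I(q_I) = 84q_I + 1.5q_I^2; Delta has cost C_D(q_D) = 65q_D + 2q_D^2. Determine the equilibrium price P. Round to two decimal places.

134.22

Ionix's profit: π_I = (189 - 3Q)q_I - (84q_I + (3/2)q_I²). Setting ∂π_I/∂q_I = 0: 105 - 9q_I - 3(q_D) = 0.
Delta's profit: π_D = (189 - 3Q)q_D - (65q_D + 2q_D²). Setting ∂π_D/∂q_D = 0: 124 - 10q_D - 3(q_I) = 0.
Rearranging gives the reaction functions q_I = (105 - 3q_D)/9 and q_D = (124 - 3q_I)/10.
Solving the pair: q_I = 226/27, q_D = 89/9.
Total output Q = 493/27, so price P = 189 - 3·(493/27) = 1208/9.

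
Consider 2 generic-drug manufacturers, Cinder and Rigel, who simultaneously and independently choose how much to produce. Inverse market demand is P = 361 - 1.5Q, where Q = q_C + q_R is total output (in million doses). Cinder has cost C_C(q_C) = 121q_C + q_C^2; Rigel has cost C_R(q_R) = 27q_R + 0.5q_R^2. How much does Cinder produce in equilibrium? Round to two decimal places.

Cinder's profit: π_C = (361 - 1.5Q)q_C - (121q_C + q_C²). Setting ∂π_C/∂q_C = 0: 240 - 5q_C - (3/2)(q_R) = 0.
Rigel's profit: π_R = (361 - 1.5Q)q_R - (27q_R + (1/2)q_R²). Setting ∂π_R/∂q_R = 0: 334 - 4q_R - (3/2)(q_C) = 0.
Rearranging gives the reaction functions q_C = (240 - (3/2)q_R)/5 and q_R = (334 - (3/2)q_C)/4.
Solving the pair: q_C = 1836/71, q_R = 73.8028.

25.86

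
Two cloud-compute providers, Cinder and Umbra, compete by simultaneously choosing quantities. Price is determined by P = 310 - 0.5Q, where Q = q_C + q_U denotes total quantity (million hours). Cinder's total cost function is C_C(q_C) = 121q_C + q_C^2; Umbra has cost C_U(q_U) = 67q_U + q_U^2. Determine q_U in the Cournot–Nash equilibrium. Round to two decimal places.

72.51

Cinder's profit: π_C = (310 - 0.5Q)q_C - (121q_C + q_C²). Setting ∂π_C/∂q_C = 0: 189 - 3q_C - (1/2)(q_U) = 0.
Umbra's profit: π_U = (310 - 0.5Q)q_U - (67q_U + q_U²). Setting ∂π_U/∂q_U = 0: 243 - 3q_U - (1/2)(q_C) = 0.
Best responses: q_C = (189 - (1/2)q_U)/3, q_U = (243 - (1/2)q_C)/3.
Substituting one into the other gives q_C = 1782/35 and q_U = 72.5143.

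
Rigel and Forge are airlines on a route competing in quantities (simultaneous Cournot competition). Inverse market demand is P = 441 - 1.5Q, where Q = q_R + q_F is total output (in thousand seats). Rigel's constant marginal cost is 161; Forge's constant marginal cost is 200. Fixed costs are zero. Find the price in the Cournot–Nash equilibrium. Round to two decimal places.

267.33

Rigel's profit: π_R = (441 - 1.5Q)q_R - (161q_R). Setting ∂π_R/∂q_R = 0: 280 - 3q_R - (3/2)(q_F) = 0.
Forge's profit: π_F = (441 - 1.5Q)q_F - (200q_F). Setting ∂π_F/∂q_F = 0: 241 - 3q_F - (3/2)(q_R) = 0.
Best responses: q_R = (280 - (3/2)q_F)/3, q_F = (241 - (3/2)q_R)/3.
Substituting one into the other gives q_R = 638/9 and q_F = 404/9.
Total output Q = 1042/9, so price P = 441 - (3/2)·(1042/9) = 802/3.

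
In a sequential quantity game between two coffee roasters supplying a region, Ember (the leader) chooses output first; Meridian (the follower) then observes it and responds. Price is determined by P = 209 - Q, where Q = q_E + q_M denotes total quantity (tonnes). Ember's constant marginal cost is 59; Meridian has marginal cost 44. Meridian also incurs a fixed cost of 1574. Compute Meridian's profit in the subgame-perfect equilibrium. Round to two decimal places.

802.56

Solve by backward induction. Given q_E, the follower Meridian maximises π_M = (209 - q_E - q_M)q_M - 44q_M.
Setting the follower's marginal profit to zero, 165 - q_E - 2q_M = 0, i.e. q_M = (165 - q_E)/2.
The leader anticipates this reaction. Substituting into P = 209 - Q gives P = 253/2 - (1/2)q_E, so π_E = (253/2 - (1/2)q_E)q_E - 59q_E.
Maximising: ∂π_E/∂q_E = 135/2 - q_E = 0, giving q_E = 135/2.
Then q_M = (165 - 135/2)/2 = 195/4.
Price P = 209 - 465/4 = 371/4.
Meridian's profit: (371/4 - 44)·(195/4) - 1574 = 802.5625.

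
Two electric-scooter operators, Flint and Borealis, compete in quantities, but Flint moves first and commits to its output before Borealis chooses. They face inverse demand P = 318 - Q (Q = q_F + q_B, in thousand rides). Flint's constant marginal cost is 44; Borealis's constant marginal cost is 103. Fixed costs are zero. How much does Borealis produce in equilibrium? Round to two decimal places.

The follower Borealis best-responds to any q_F: π_B = (318 - Q)q_B - 103q_B.
Follower FOC: 215 - q_F - 2q_B = 0, so q_B(q_F) = (215 - q_F)/2.
Flint substitutes q_B(q_F) into its own profit: π_F = q_F(318 - q_F - (215 - q_F)/2) - 44q_F = (421/2 - (1/2)q_F)q_F - 44q_F.
Leader FOC: 333/2 - q_F = 0, so q_F = 333/2.
Then q_B = (215 - 333/2)/2 = 97/4.

24.25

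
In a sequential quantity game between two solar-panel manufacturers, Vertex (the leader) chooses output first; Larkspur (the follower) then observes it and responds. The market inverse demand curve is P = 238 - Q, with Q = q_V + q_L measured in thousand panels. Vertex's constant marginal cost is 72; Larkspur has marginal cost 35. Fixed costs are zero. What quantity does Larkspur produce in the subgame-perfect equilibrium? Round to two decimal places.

The follower Larkspur best-responds to any q_V: π_L = (238 - Q)q_L - 35q_L.
Follower FOC: 203 - q_V - 2q_L = 0, so q_L(q_V) = (203 - q_V)/2.
The leader anticipates this reaction. Substituting into P = 238 - Q gives P = 273/2 - (1/2)q_V, so π_V = (273/2 - (1/2)q_V)q_V - 72q_V.
Leader FOC: 129/2 - q_V = 0, so q_V = 129/2.
Then q_L = (203 - 129/2)/2 = 277/4.

69.25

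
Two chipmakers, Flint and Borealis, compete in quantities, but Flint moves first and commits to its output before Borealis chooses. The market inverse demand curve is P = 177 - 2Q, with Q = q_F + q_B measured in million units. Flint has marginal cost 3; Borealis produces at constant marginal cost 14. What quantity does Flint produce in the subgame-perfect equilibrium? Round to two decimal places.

Solve by backward induction. Given q_F, the follower Borealis maximises π_B = (177 - 2q_F - 2q_B)q_B - 14q_B.
Follower FOC: 163 - 2q_F - 4q_B = 0, so q_B(q_F) = (163 - 2q_F)/4.
The leader anticipates this reaction. Substituting into P = 177 - 2Q gives P = 191/2 - q_F, so π_F = (191/2 - q_F)q_F - 3q_F.
Maximising: ∂π_F/∂q_F = 185/2 - 2q_F = 0, giving q_F = 185/4.
Then q_B = (163 - 2·(185/4))/4 = 141/8.

46.25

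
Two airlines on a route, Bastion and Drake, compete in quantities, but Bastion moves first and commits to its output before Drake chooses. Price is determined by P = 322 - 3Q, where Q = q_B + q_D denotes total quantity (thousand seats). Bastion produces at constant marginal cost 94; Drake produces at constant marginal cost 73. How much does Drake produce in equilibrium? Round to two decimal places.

24.25

The follower Drake best-responds to any q_B: π_D = (322 - 3Q)q_D - 73q_D.
Follower FOC: 249 - 3q_B - 6q_D = 0, so q_D(q_B) = (249 - 3q_B)/6.
Bastion substitutes q_D(q_B) into its own profit: π_B = q_B(322 - 3q_B - (249 - 3q_B)/2) - 94q_B = (395/2 - (3/2)q_B)q_B - 94q_B.
Maximising: ∂π_B/∂q_B = 207/2 - 3q_B = 0, giving q_B = 69/2.
Then q_D = (249 - 3·(69/2))/6 = 97/4.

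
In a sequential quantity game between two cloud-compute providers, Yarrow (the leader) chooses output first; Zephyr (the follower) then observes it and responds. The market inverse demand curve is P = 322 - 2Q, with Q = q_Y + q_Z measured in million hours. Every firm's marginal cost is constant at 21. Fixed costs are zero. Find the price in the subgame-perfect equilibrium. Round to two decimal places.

Solve by backward induction. Given q_Y, the follower Zephyr maximises π_Z = (322 - 2q_Y - 2q_Z)q_Z - 21q_Z.
Follower FOC: 301 - 2q_Y - 4q_Z = 0, so q_Z(q_Y) = (301 - 2q_Y)/4.
Yarrow substitutes q_Z(q_Y) into its own profit: π_Y = q_Y(322 - 2q_Y - (301 - 2q_Y)/2) - 21q_Y = (343/2 - q_Y)q_Y - 21q_Y.
Maximising: ∂π_Y/∂q_Y = 301/2 - 2q_Y = 0, giving q_Y = 301/4.
Then q_Z = (301 - 2·(301/4))/4 = 301/8.
Total output Q = 903/8, so price P = 322 - 2·(903/8) = 385/4.

96.25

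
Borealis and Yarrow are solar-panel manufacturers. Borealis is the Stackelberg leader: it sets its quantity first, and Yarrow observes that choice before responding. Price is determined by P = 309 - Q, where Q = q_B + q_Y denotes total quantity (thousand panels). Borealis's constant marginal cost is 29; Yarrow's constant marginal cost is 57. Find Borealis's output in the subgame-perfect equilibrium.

154

Solve by backward induction. Given q_B, the follower Yarrow maximises π_Y = (309 - q_B - q_Y)q_Y - 57q_Y.
Follower FOC: 252 - q_B - 2q_Y = 0, so q_Y(q_B) = (252 - q_B)/2.
The leader anticipates this reaction. Substituting into P = 309 - Q gives P = 183 - (1/2)q_B, so π_B = (183 - (1/2)q_B)q_B - 29q_B.
Maximising: ∂π_B/∂q_B = 154 - q_B = 0, giving q_B = 154.
Then q_Y = (252 - 154)/2 = 49.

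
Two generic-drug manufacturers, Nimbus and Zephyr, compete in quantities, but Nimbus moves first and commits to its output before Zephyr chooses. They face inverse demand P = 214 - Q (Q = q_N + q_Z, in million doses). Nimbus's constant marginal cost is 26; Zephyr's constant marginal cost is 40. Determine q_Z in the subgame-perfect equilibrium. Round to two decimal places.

36.50

The follower Zephyr best-responds to any q_N: π_Z = (214 - Q)q_Z - 40q_Z.
Setting the follower's marginal profit to zero, 174 - q_N - 2q_Z = 0, i.e. q_Z = (174 - q_N)/2.
The leader anticipates this reaction. Substituting into P = 214 - Q gives P = 127 - (1/2)q_N, so π_N = (127 - (1/2)q_N)q_N - 26q_N.
Leader FOC: 101 - q_N = 0, so q_N = 101.
Then q_Z = (174 - 101)/2 = 73/2.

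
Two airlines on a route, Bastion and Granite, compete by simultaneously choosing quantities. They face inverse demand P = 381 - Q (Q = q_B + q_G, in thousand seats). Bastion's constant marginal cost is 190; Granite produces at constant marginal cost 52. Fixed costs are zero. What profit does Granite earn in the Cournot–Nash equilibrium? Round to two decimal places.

24232.11

Bastion's profit: π_B = (381 - Q)q_B - (190q_B). Setting ∂π_B/∂q_B = 0: 191 - 2q_B - (q_G) = 0.
Granite's first-order condition: 329 - 2q_G - (q_B) = 0.
Best responses: q_B = (191 - q_G)/2, q_G = (329 - q_B)/2.
Solving the pair: q_B = 53/3, q_G = 467/3.
Price P = 381 - 520/3 = 623/3.
Granite's profit: (623/3 - 52)·(467/3) = 24232.1111.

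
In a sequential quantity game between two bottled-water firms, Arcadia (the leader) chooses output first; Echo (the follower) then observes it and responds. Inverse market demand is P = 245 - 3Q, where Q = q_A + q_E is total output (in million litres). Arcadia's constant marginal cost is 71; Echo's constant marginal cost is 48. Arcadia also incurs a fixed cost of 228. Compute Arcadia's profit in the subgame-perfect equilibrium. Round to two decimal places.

722.04

Solve by backward induction. Given q_A, the follower Echo maximises π_E = (245 - 3q_A - 3q_E)q_E - 48q_E.
∂π_E/∂q_E = 197 - 3q_A - 6q_E = 0 gives the reaction function q_E = (197 - 3q_A)/6.
The leader anticipates this reaction. Substituting into P = 245 - 3Q gives P = 293/2 - (3/2)q_A, so π_A = (293/2 - (3/2)q_A)q_A - 71q_A.
The leader's first-order condition 151/2 - 3q_A = 0 yields q_A = 151/6.
Then q_E = (197 - 3·(151/6))/6 = 81/4.
Price P = 245 - 3·(545/12) = 435/4.
Arcadia's profit: (435/4 - 71)·(151/6) - 228 = 722.0417.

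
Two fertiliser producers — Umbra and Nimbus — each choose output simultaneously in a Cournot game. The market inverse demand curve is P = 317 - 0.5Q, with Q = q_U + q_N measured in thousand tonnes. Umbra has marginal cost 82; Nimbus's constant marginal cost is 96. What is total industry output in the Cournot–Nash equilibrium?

Umbra's profit: π_U = (317 - 0.5Q)q_U - (82q_U). Setting ∂π_U/∂q_U = 0: 235 - q_U - (1/2)(q_N) = 0.
Nimbus's profit: π_N = (317 - 0.5Q)q_N - (96q_N). Setting ∂π_N/∂q_N = 0: 221 - q_N - (1/2)(q_U) = 0.
Rearranging gives the reaction functions q_U = (235 - (1/2)q_N) and q_N = (221 - (1/2)q_U).
Substituting one into the other gives q_U = 166 and q_N = 138.
Total output Q = 166 + 138 = 304.

304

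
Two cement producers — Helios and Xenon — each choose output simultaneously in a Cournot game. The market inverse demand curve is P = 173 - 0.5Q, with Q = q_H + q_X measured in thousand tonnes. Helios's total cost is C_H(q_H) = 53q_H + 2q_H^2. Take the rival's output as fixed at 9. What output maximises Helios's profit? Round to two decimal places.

23.10

With the rival's output fixed at 9, Helios's profit is π_H = (173 - (1/2)·9 - (1/2)q_H)q_H - (53q_H + 2q_H²) = (337/2 - (1/2)q_H)q_H - (53q_H + 2q_H²).
∂π_H/∂q_H = 231/2 - 5q_H = 0, so q_H = 231/10.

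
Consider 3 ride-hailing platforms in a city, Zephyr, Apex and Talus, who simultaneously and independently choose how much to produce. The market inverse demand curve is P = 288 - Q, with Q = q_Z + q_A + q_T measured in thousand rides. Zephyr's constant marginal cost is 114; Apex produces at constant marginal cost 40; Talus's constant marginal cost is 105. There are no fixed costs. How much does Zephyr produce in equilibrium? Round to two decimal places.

22.75

Zephyr's profit: π_Z = (288 - Q)q_Z - (114q_Z). Setting ∂π_Z/∂q_Z = 0: 174 - 2q_Z - (q_A + q_T) = 0.
Apex's first-order condition: 248 - 2q_A - (q_Z + q_T) = 0.
Talus's profit: π_T = (288 - Q)q_T - (105q_T). Setting ∂π_T/∂q_T = 0: 183 - 2q_T - (q_Z + q_A) = 0.
Adding the 3 conditions: 605 − 2Q − 2Q = 0, i.e. Q = 605/4.
Back-substituting: q_Z = (174 − 605/4) = 91/4, q_A = (248 − 605/4) = 387/4, q_T = (183 − 605/4) = 127/4.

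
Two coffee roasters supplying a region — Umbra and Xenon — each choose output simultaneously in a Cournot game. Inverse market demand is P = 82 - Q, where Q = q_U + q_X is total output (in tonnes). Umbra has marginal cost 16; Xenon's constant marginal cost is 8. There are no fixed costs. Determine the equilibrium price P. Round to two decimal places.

Umbra's profit: π_U = (82 - Q)q_U - (16q_U). Setting ∂π_U/∂q_U = 0: 66 - 2q_U - (q_X) = 0.
Xenon's first-order condition: 74 - 2q_X - (q_U) = 0.
Rearranging gives the reaction functions q_U = (66 - q_X)/2 and q_X = (74 - q_U)/2.
Substituting one into the other gives q_U = 58/3 and q_X = 82/3.
Total output Q = 140/3, so price P = 82 - 140/3 = 106/3.

35.33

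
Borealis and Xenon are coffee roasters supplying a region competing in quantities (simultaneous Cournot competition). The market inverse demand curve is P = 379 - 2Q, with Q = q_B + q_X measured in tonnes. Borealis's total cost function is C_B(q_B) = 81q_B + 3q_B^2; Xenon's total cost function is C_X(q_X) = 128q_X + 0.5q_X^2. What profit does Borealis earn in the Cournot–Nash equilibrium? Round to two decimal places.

2306.58

Borealis's profit: π_B = (379 - 2Q)q_B - (81q_B + 3q_B²). Setting ∂π_B/∂q_B = 0: 298 - 10q_B - 2(q_X) = 0.
Xenon's first-order condition: 251 - 5q_X - 2(q_B) = 0.
Best responses: q_B = (298 - 2q_X)/10, q_X = (251 - 2q_B)/5.
Substituting one into the other gives q_B = 494/23 and q_X = 957/23.
Price P = 379 - 2·(1451/23) = 252.8261.
Borealis's profit: 252.8261·(494/23) - 81·(494/23) - 3(494/23)² = 2306.5784.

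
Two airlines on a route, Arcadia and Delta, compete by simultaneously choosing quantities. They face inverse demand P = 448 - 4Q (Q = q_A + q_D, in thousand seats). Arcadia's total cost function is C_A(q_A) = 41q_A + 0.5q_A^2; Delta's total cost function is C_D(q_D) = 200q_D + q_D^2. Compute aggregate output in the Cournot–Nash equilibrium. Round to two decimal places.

49.76

Arcadia's profit: π_A = (448 - 4Q)q_A - (41q_A + (1/2)q_A²). Setting ∂π_A/∂q_A = 0: 407 - 9q_A - 4(q_D) = 0.
Delta's profit: π_D = (448 - 4Q)q_D - (200q_D + q_D²). Setting ∂π_D/∂q_D = 0: 248 - 10q_D - 4(q_A) = 0.
Best responses: q_A = (407 - 4q_D)/9, q_D = (248 - 4q_A)/10.
Solving the pair: q_A = 1539/37, q_D = 302/37.
Total output Q = 1539/37 + 302/37 = 1841/37.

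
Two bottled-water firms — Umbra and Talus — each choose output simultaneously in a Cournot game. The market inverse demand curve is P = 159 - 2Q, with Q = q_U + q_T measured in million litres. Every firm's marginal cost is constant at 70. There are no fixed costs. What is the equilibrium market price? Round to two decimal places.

Each firm earns π_i = (159 - 2Q)q_i - 70q_i.
Setting ∂π_i/∂q_i = 0 with rivals' quantities fixed: 89 - 4q_i - 2q_j = 0.
With identical firms every q_j equals q_i, so q_j = q_i and 89 = 6q_i, giving q_i = 89/6.
Total output Q = 89/3, so price P = 159 - 2·(89/3) = 299/3.

99.67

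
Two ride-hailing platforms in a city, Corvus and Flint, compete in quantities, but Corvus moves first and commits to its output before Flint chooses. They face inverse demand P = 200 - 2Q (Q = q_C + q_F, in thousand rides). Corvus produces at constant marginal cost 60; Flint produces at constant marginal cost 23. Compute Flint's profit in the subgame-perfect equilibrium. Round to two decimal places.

1968.78

The follower Flint best-responds to any q_C: π_F = (200 - 2Q)q_F - 23q_F.
∂π_F/∂q_F = 177 - 2q_C - 4q_F = 0 gives the reaction function q_F = (177 - 2q_C)/4.
Corvus substitutes q_F(q_C) into its own profit: π_C = q_C(200 - 2q_C - (177 - 2q_C)/2) - 60q_C = (223/2 - q_C)q_C - 60q_C.
Maximising: ∂π_C/∂q_C = 103/2 - 2q_C = 0, giving q_C = 103/4.
Then q_F = (177 - 2·(103/4))/4 = 251/8.
Price P = 200 - 2·(457/8) = 343/4.
Flint's profit: (343/4 - 23)·(251/8) = 1968.7813.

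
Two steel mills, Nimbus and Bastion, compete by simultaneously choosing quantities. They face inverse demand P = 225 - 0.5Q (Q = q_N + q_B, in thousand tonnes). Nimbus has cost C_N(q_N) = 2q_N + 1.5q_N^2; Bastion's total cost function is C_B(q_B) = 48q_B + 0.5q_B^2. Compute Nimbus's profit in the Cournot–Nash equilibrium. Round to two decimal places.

Nimbus's profit: π_N = (225 - 0.5Q)q_N - (2q_N + (3/2)q_N²). Setting ∂π_N/∂q_N = 0: 223 - 4q_N - (1/2)(q_B) = 0.
Bastion's profit: π_B = (225 - 0.5Q)q_B - (48q_B + (1/2)q_B²). Setting ∂π_B/∂q_B = 0: 177 - 2q_B - (1/2)(q_N) = 0.
Rearranging gives the reaction functions q_N = (223 - (1/2)q_B)/4 and q_B = (177 - (1/2)q_N)/2.
Solving the pair: q_N = 1430/31, q_B = 76.9677.
Price P = 225 - (1/2)·123.0968 = 163.4516.
Nimbus's profit: 163.4516·(1430/31) - 2·(1430/31) - (3/2)(1430/31)² = 4255.7752.

4255.78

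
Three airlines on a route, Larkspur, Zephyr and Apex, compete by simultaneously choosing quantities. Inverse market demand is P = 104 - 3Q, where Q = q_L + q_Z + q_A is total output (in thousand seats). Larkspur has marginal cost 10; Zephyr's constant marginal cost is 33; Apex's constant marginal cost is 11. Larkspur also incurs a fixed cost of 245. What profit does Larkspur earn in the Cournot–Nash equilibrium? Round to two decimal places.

45.08

Larkspur's profit: π_L = (104 - 3Q)q_L - (10q_L). Setting ∂π_L/∂q_L = 0: 94 - 6q_L - 3(q_Z + q_A) = 0.
Zephyr's profit: π_Z = (104 - 3Q)q_Z - (33q_Z). Setting ∂π_Z/∂q_Z = 0: 71 - 6q_Z - 3(q_L + q_A) = 0.
Apex's first-order condition: 93 - 6q_A - 3(q_L + q_Z) = 0.
Summing all 3 equations gives 258 − 12Q = 0, hence Q = 43/2.
Back-substituting: q_L = (94 − 129/2)/3 = 59/6, q_Z = (71 − 129/2)/3 = 13/6, q_A = (93 − 129/2)/3 = 19/2.
Price P = 104 - 3·(43/2) = 79/2.
Larkspur's profit: (79/2 - 10)·(59/6) - 245 = 541/12.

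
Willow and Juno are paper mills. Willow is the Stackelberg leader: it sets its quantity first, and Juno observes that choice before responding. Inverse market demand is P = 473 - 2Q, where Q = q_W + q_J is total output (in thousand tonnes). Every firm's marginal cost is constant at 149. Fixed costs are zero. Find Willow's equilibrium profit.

6561

The follower Juno best-responds to any q_W: π_J = (473 - 2Q)q_J - 149q_J.
Setting the follower's marginal profit to zero, 324 - 2q_W - 4q_J = 0, i.e. q_J = (324 - 2q_W)/4.
The leader anticipates this reaction. Substituting into P = 473 - 2Q gives P = 311 - q_W, so π_W = (311 - q_W)q_W - 149q_W.
Leader FOC: 162 - 2q_W = 0, so q_W = 81.
Then q_J = (324 - 2·81)/4 = 81/2.
Price P = 473 - 2·(243/2) = 230.
Willow's profit: (230 - 149)·81 = 6561.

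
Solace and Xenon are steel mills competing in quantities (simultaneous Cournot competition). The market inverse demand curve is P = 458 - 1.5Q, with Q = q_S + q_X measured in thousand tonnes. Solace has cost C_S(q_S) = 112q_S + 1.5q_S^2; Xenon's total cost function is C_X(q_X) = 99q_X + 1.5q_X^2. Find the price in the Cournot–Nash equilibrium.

317

Solace's profit: π_S = (458 - 1.5Q)q_S - (112q_S + (3/2)q_S²). Setting ∂π_S/∂q_S = 0: 346 - 6q_S - (3/2)(q_X) = 0.
Xenon's first-order condition: 359 - 6q_X - (3/2)(q_S) = 0.
Best responses: q_S = (346 - (3/2)q_X)/6, q_X = (359 - (3/2)q_S)/6.
Substituting one into the other gives q_S = 410/9 and q_X = 436/9.
Total output Q = 94, so price P = 458 - (3/2)·94 = 317.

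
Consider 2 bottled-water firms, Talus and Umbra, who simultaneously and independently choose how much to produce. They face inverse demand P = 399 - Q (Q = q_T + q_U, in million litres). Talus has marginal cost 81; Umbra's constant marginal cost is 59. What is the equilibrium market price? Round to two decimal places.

179.67

Talus's profit: π_T = (399 - Q)q_T - (81q_T). Setting ∂π_T/∂q_T = 0: 318 - 2q_T - (q_U) = 0.
Umbra's profit: π_U = (399 - Q)q_U - (59q_U). Setting ∂π_U/∂q_U = 0: 340 - 2q_U - (q_T) = 0.
Rearranging gives the reaction functions q_T = (318 - q_U)/2 and q_U = (340 - q_T)/2.
Substituting one into the other gives q_T = 296/3 and q_U = 362/3.
Total output Q = 658/3, so price P = 399 - 658/3 = 539/3.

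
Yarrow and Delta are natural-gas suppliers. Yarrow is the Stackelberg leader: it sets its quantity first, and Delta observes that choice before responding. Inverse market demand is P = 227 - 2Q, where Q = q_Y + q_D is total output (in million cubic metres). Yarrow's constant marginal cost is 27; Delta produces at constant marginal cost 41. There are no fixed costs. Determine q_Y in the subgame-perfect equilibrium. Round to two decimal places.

Solve by backward induction. Given q_Y, the follower Delta maximises π_D = (227 - 2q_Y - 2q_D)q_D - 41q_D.
Setting the follower's marginal profit to zero, 186 - 2q_Y - 4q_D = 0, i.e. q_D = (186 - 2q_Y)/4.
The leader anticipates this reaction. Substituting into P = 227 - 2Q gives P = 134 - q_Y, so π_Y = (134 - q_Y)q_Y - 27q_Y.
Maximising: ∂π_Y/∂q_Y = 107 - 2q_Y = 0, giving q_Y = 107/2.
Then q_D = (186 - 2·(107/2))/4 = 79/4.

53.50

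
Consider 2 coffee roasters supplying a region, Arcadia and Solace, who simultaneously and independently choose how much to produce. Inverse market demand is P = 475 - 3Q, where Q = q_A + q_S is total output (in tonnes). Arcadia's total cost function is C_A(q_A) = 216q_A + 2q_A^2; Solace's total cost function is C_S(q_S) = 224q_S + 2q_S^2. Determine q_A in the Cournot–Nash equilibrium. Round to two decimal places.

Arcadia's profit: π_A = (475 - 3Q)q_A - (216q_A + 2q_A²). Setting ∂π_A/∂q_A = 0: 259 - 10q_A - 3(q_S) = 0.
Solace's profit: π_S = (475 - 3Q)q_S - (224q_S + 2q_S²). Setting ∂π_S/∂q_S = 0: 251 - 10q_S - 3(q_A) = 0.
Rearranging gives the reaction functions q_A = (259 - 3q_S)/10 and q_S = (251 - 3q_A)/10.
Solving the pair: q_A = 1837/91, q_S = 1733/91.

20.19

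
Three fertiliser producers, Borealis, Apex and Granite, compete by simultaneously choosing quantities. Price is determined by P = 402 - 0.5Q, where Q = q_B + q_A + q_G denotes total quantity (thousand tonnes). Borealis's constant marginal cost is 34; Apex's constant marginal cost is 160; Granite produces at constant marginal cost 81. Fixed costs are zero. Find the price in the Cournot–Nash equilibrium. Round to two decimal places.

169.25

Borealis's profit: π_B = (402 - 0.5Q)q_B - (34q_B). Setting ∂π_B/∂q_B = 0: 368 - q_B - (1/2)(q_A + q_G) = 0.
Apex's profit: π_A = (402 - 0.5Q)q_A - (160q_A). Setting ∂π_A/∂q_A = 0: 242 - q_A - (1/2)(q_B + q_G) = 0.
Granite's profit: π_G = (402 - 0.5Q)q_G - (81q_G). Setting ∂π_G/∂q_G = 0: 321 - q_G - (1/2)(q_B + q_A) = 0.
Summing all 3 equations gives 931 − 2Q = 0, hence Q = 931/2.
Back-substituting: q_B = (368 − 931/4)/(1/2) = 541/2, q_A = (242 − 931/4)/(1/2) = 37/2, q_G = (321 − 931/4)/(1/2) = 353/2.
Total output Q = 931/2, so price P = 402 - (1/2)·(931/2) = 677/4.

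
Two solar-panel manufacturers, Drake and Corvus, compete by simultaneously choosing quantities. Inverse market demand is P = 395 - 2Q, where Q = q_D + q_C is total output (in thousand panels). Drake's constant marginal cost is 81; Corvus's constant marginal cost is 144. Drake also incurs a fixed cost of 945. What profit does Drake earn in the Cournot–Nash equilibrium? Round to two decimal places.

Drake's profit: π_D = (395 - 2Q)q_D - (81q_D). Setting ∂π_D/∂q_D = 0: 314 - 4q_D - 2(q_C) = 0.
Corvus's first-order condition: 251 - 4q_C - 2(q_D) = 0.
Rearranging gives the reaction functions q_D = (314 - 2q_C)/4 and q_C = (251 - 2q_D)/4.
Solving the pair: q_D = 377/6, q_C = 94/3.
Price P = 395 - 2·(565/6) = 620/3.
Drake's profit: (620/3 - 81)·(377/6) - 945 = 6951.0556.

6951.06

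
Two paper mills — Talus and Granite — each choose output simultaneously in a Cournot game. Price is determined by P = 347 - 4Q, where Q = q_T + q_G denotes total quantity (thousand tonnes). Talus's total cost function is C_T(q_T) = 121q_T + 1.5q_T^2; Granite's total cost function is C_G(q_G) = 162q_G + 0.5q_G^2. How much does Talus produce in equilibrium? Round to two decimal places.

15.59

Talus's profit: π_T = (347 - 4Q)q_T - (121q_T + (3/2)q_T²). Setting ∂π_T/∂q_T = 0: 226 - 11q_T - 4(q_G) = 0.
Granite's first-order condition: 185 - 9q_G - 4(q_T) = 0.
Rearranging gives the reaction functions q_T = (226 - 4q_G)/11 and q_G = (185 - 4q_T)/9.
Solving the pair: q_T = 1294/83, q_G = 1131/83.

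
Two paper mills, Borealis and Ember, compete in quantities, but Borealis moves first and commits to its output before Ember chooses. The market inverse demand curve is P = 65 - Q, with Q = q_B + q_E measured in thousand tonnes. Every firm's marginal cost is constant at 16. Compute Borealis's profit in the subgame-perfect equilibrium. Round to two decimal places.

300.13

Solve by backward induction. Given q_B, the follower Ember maximises π_E = (65 - q_B - q_E)q_E - 16q_E.
∂π_E/∂q_E = 49 - q_B - 2q_E = 0 gives the reaction function q_E = (49 - q_B)/2.
Borealis substitutes q_E(q_B) into its own profit: π_B = q_B(65 - q_B - (49 - q_B)/2) - 16q_B = (81/2 - (1/2)q_B)q_B - 16q_B.
Leader FOC: 49/2 - q_B = 0, so q_B = 49/2.
Then q_E = (49 - 49/2)/2 = 49/4.
Price P = 65 - 147/4 = 113/4.
Borealis's profit: (113/4 - 16)·(49/2) = 300.1250.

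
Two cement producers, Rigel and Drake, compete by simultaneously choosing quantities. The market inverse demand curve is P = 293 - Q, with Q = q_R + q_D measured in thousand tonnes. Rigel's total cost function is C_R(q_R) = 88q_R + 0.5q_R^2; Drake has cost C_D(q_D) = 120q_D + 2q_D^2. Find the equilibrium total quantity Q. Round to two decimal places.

Rigel's profit: π_R = (293 - Q)q_R - (88q_R + (1/2)q_R²). Setting ∂π_R/∂q_R = 0: 205 - 3q_R - (q_D) = 0.
Drake's first-order condition: 173 - 6q_D - (q_R) = 0.
Best responses: q_R = (205 - q_D)/3, q_D = (173 - q_R)/6.
Solving the pair: q_R = 1057/17, q_D = 314/17.
Total output Q = 1057/17 + 314/17 = 1371/17.

80.65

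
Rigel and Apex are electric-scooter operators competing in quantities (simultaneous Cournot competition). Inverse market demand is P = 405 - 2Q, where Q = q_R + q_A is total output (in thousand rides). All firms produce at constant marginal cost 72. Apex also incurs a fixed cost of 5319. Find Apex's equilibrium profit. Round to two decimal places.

841.50

Each firm earns π_i = (405 - 2Q)q_i - 72q_i.
Setting ∂π_i/∂q_i = 0 with rivals' quantities fixed: 333 - 4q_i - 2q_j = 0.
By symmetry each firm produces the same amount; substituting q_j = q_i yields q_i = 333/6 = 111/2.
Price P = 405 - 2·111 = 183.
Apex's profit: (183 - 72)·(111/2) - 5319 = 1683/2.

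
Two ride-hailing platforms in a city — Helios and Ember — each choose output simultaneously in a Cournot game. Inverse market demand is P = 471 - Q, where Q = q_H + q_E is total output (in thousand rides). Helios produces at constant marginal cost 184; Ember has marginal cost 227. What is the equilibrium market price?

294

Helios's profit: π_H = (471 - Q)q_H - (184q_H). Setting ∂π_H/∂q_H = 0: 287 - 2q_H - (q_E) = 0.
Ember's profit: π_E = (471 - Q)q_E - (227q_E). Setting ∂π_E/∂q_E = 0: 244 - 2q_E - (q_H) = 0.
So q_H = (287 - q_E)/2 and q_E = (244 - q_H)/2.
Solving the pair: q_H = 110, q_E = 67.
Total output Q = 177, so price P = 471 - 177 = 294.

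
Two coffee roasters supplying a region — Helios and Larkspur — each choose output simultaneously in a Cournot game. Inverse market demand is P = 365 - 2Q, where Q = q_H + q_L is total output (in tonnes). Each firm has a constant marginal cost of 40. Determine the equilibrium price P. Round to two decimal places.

Each firm earns π_i = (365 - 2Q)q_i - 40q_i.
Setting ∂π_i/∂q_i = 0 with rivals' quantities fixed: 325 - 4q_i - 2q_j = 0.
With identical firms every q_j equals q_i, so q_j = q_i and 325 = 6q_i, giving q_i = 325/6.
Total output Q = 325/3, so price P = 365 - 2·(325/3) = 445/3.

148.33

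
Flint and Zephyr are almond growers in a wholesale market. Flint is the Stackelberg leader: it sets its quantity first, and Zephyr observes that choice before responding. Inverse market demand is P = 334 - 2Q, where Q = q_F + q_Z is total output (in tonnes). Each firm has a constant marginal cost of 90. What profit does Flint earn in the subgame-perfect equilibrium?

The follower Zephyr best-responds to any q_F: π_Z = (334 - 2Q)q_Z - 90q_Z.
Setting the follower's marginal profit to zero, 244 - 2q_F - 4q_Z = 0, i.e. q_Z = (244 - 2q_F)/4.
Flint substitutes q_Z(q_F) into its own profit: π_F = q_F(334 - 2q_F - (244 - 2q_F)/2) - 90q_F = (212 - q_F)q_F - 90q_F.
The leader's first-order condition 122 - 2q_F = 0 yields q_F = 61.
Then q_Z = (244 - 2·61)/4 = 61/2.
Price P = 334 - 2·(183/2) = 151.
Flint's profit: (151 - 90)·61 = 3721.

3721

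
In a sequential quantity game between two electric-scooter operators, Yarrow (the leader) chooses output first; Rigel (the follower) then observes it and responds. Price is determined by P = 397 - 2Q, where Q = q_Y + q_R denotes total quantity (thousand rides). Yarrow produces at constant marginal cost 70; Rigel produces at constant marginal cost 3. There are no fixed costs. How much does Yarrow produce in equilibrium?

65

The follower Rigel best-responds to any q_Y: π_R = (397 - 2Q)q_R - 3q_R.
∂π_R/∂q_R = 394 - 2q_Y - 4q_R = 0 gives the reaction function q_R = (394 - 2q_Y)/4.
Yarrow substitutes q_R(q_Y) into its own profit: π_Y = q_Y(397 - 2q_Y - (394 - 2q_Y)/2) - 70q_Y = (200 - q_Y)q_Y - 70q_Y.
The leader's first-order condition 130 - 2q_Y = 0 yields q_Y = 65.
Then q_R = (394 - 2·65)/4 = 66.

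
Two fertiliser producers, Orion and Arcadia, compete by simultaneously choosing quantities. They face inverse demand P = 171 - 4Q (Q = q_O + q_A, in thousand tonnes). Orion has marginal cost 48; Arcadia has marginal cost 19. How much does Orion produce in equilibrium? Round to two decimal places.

7.83

Orion's profit: π_O = (171 - 4Q)q_O - (48q_O). Setting ∂π_O/∂q_O = 0: 123 - 8q_O - 4(q_A) = 0.
Arcadia's profit: π_A = (171 - 4Q)q_A - (19q_A). Setting ∂π_A/∂q_A = 0: 152 - 8q_A - 4(q_O) = 0.
So q_O = (123 - 4q_A)/8 and q_A = (152 - 4q_O)/8.
Solving the pair: q_O = 47/6, q_A = 181/12.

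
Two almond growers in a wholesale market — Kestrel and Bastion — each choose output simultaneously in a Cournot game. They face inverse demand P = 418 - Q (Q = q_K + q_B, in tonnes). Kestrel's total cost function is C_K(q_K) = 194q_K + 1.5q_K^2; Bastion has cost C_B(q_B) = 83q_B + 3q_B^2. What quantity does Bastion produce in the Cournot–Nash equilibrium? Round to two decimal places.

Kestrel's profit: π_K = (418 - Q)q_K - (194q_K + (3/2)q_K²). Setting ∂π_K/∂q_K = 0: 224 - 5q_K - (q_B) = 0.
Bastion's first-order condition: 335 - 8q_B - (q_K) = 0.
Best responses: q_K = (224 - q_B)/5, q_B = (335 - q_K)/8.
Solving the pair: q_K = 1457/39, q_B = 1451/39.

37.21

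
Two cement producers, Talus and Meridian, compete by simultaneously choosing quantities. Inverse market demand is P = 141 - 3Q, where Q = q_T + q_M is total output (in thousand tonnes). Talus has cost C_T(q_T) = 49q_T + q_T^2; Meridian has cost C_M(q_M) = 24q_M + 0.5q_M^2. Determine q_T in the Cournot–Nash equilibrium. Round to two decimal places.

Talus's profit: π_T = (141 - 3Q)q_T - (49q_T + q_T²). Setting ∂π_T/∂q_T = 0: 92 - 8q_T - 3(q_M) = 0.
Meridian's first-order condition: 117 - 7q_M - 3(q_T) = 0.
So q_T = (92 - 3q_M)/8 and q_M = (117 - 3q_T)/7.
Solving the pair: q_T = 293/47, q_M = 660/47.

6.23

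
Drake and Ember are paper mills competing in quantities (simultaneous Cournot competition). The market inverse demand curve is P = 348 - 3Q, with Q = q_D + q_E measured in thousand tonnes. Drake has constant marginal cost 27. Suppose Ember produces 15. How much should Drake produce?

46

With the rival's output fixed at 15, Drake's profit is π_D = (348 - 3·15 - 3q_D)q_D - (27q_D) = (303 - 3q_D)q_D - (27q_D).
∂π_D/∂q_D = 276 - 6q_D = 0, so q_D = 46.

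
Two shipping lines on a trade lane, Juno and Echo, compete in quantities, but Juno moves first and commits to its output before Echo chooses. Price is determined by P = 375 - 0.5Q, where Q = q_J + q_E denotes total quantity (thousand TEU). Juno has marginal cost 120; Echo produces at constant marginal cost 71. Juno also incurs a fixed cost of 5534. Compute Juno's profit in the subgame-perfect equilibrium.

5075

The follower Echo best-responds to any q_J: π_E = (375 - 0.5Q)q_E - 71q_E.
∂π_E/∂q_E = 304 - (1/2)q_J - q_E = 0 gives the reaction function q_E = (304 - (1/2)q_J).
Juno substitutes q_E(q_J) into its own profit: π_J = q_J(375 - (1/2)q_J - (304 - (1/2)q_J)/2) - 120q_J = (223 - (1/4)q_J)q_J - 120q_J.
Leader FOC: 103 - (1/2)q_J = 0, so q_J = 206.
Then q_E = (304 - (1/2)·206) = 201.
Price P = 375 - (1/2)·407 = 343/2.
Juno's profit: (343/2 - 120)·206 - 5534 = 5075.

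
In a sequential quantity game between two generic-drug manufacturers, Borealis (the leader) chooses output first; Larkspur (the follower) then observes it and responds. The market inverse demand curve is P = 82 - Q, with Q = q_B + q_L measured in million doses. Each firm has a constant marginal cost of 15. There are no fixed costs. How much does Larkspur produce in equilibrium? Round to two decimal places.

The follower Larkspur best-responds to any q_B: π_L = (82 - Q)q_L - 15q_L.
Setting the follower's marginal profit to zero, 67 - q_B - 2q_L = 0, i.e. q_L = (67 - q_B)/2.
Borealis substitutes q_L(q_B) into its own profit: π_B = q_B(82 - q_B - (67 - q_B)/2) - 15q_B = (97/2 - (1/2)q_B)q_B - 15q_B.
The leader's first-order condition 67/2 - q_B = 0 yields q_B = 67/2.
Then q_L = (67 - 67/2)/2 = 67/4.

16.75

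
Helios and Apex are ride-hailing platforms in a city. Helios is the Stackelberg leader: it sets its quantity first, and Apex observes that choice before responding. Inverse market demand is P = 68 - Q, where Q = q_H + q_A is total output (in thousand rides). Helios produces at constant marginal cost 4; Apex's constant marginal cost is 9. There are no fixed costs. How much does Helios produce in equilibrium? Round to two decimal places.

Solve by backward induction. Given q_H, the follower Apex maximises π_A = (68 - q_H - q_A)q_A - 9q_A.
Follower FOC: 59 - q_H - 2q_A = 0, so q_A(q_H) = (59 - q_H)/2.
The leader anticipates this reaction. Substituting into P = 68 - Q gives P = 77/2 - (1/2)q_H, so π_H = (77/2 - (1/2)q_H)q_H - 4q_H.
The leader's first-order condition 69/2 - q_H = 0 yields q_H = 69/2.
Then q_A = (59 - 69/2)/2 = 49/4.

34.50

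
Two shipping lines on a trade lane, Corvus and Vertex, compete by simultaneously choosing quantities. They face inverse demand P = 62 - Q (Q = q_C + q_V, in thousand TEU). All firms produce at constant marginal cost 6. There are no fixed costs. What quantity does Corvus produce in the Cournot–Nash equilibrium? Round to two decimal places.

18.67

A representative firm's profit is π_i = q_i(62 - Q) - 6q_i.
Setting ∂π_i/∂q_i = 0 with rivals' quantities fixed: 56 - 2q_i - q_j = 0.
With identical firms every q_j equals q_i, so q_j = q_i and 56 = 3q_i, giving q_i = 56/3.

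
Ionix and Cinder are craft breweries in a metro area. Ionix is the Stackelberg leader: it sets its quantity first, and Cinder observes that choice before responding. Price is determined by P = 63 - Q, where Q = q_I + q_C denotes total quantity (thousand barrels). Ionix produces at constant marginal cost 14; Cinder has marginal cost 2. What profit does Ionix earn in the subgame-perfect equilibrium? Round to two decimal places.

Solve by backward induction. Given q_I, the follower Cinder maximises π_C = (63 - q_I - q_C)q_C - 2q_C.
Setting the follower's marginal profit to zero, 61 - q_I - 2q_C = 0, i.e. q_C = (61 - q_I)/2.
Ionix substitutes q_C(q_I) into its own profit: π_I = q_I(63 - q_I - (61 - q_I)/2) - 14q_I = (65/2 - (1/2)q_I)q_I - 14q_I.
Leader FOC: 37/2 - q_I = 0, so q_I = 37/2.
Then q_C = (61 - 37/2)/2 = 85/4.
Price P = 63 - 159/4 = 93/4.
Ionix's profit: (93/4 - 14)·(37/2) = 1369/8.

171.13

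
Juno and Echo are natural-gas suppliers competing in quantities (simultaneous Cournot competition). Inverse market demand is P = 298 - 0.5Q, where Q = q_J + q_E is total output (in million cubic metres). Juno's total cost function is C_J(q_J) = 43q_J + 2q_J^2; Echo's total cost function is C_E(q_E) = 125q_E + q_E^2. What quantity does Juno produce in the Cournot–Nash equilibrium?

Juno's profit: π_J = (298 - 0.5Q)q_J - (43q_J + 2q_J²). Setting ∂π_J/∂q_J = 0: 255 - 5q_J - (1/2)(q_E) = 0.
Echo's first-order condition: 173 - 3q_E - (1/2)(q_J) = 0.
Best responses: q_J = (255 - (1/2)q_E)/5, q_E = (173 - (1/2)q_J)/3.
Solving the pair: q_J = 46, q_E = 50.

46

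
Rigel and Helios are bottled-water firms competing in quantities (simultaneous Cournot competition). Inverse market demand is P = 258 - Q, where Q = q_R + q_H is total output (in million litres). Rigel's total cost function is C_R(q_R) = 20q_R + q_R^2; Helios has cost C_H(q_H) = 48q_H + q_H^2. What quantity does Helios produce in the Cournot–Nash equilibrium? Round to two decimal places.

40.13

Rigel's profit: π_R = (258 - Q)q_R - (20q_R + q_R²). Setting ∂π_R/∂q_R = 0: 238 - 4q_R - (q_H) = 0.
Helios's first-order condition: 210 - 4q_H - (q_R) = 0.
Rearranging gives the reaction functions q_R = (238 - q_H)/4 and q_H = (210 - q_R)/4.
Substituting one into the other gives q_R = 742/15 and q_H = 602/15.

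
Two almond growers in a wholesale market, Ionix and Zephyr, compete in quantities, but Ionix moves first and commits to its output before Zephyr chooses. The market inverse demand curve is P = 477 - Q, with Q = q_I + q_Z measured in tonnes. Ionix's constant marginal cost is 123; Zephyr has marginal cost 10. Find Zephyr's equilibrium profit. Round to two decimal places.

Solve by backward induction. Given q_I, the follower Zephyr maximises π_Z = (477 - q_I - q_Z)q_Z - 10q_Z.
∂π_Z/∂q_Z = 467 - q_I - 2q_Z = 0 gives the reaction function q_Z = (467 - q_I)/2.
The leader anticipates this reaction. Substituting into P = 477 - Q gives P = 487/2 - (1/2)q_I, so π_I = (487/2 - (1/2)q_I)q_I - 123q_I.
Maximising: ∂π_I/∂q_I = 241/2 - q_I = 0, giving q_I = 241/2.
Then q_Z = (467 - 241/2)/2 = 693/4.
Price P = 477 - 1175/4 = 733/4.
Zephyr's profit: (733/4 - 10)·(693/4) = 30015.5625.

30015.56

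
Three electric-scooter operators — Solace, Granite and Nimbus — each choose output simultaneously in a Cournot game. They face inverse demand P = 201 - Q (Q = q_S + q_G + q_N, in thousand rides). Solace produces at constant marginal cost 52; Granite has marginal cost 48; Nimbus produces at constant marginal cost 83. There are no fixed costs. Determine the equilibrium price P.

Solace's profit: π_S = (201 - Q)q_S - (52q_S). Setting ∂π_S/∂q_S = 0: 149 - 2q_S - (q_G + q_N) = 0.
Granite's profit: π_G = (201 - Q)q_G - (48q_G). Setting ∂π_G/∂q_G = 0: 153 - 2q_G - (q_S + q_N) = 0.
Nimbus's profit: π_N = (201 - Q)q_N - (83q_N). Setting ∂π_N/∂q_N = 0: 118 - 2q_N - (q_S + q_G) = 0.
Summing all 3 equations gives 420 − 4Q = 0, hence Q = 105.
Back-substituting: q_S = (149 − 105) = 44, q_G = (153 − 105) = 48, q_N = (118 − 105) = 13.
Total output Q = 105, so price P = 201 - 105 = 96.

96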